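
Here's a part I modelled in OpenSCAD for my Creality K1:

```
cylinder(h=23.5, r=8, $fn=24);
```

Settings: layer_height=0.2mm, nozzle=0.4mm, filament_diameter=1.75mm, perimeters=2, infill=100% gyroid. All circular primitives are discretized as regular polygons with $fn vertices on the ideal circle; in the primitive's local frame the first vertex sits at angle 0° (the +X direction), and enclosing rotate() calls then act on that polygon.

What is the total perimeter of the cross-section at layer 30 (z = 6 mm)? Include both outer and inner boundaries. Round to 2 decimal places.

At z = 6 mm: the r=8 cylinder contributes a regular 24-gon of circumradius 8 (perimeter = 2·24·8.000·sin(180°/24) = 50.12 mm). Overall, the cross-section is a single solid region. Total boundary length (outer) = 50.12 mm.

50.12 mm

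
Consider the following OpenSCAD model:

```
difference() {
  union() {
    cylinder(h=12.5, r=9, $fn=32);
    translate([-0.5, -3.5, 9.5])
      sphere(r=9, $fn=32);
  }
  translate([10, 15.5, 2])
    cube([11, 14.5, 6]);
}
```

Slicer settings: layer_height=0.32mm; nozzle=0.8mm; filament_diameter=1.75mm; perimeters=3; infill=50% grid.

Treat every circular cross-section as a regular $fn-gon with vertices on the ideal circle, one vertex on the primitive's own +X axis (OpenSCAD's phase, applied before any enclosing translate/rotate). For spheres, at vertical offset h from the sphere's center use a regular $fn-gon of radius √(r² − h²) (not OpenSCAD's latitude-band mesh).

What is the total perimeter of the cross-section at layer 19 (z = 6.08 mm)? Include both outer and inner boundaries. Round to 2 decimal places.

61.60 mm

At z = 6.08 mm: the r=9 cylinder gives a regular 32-gon of circumradius 9 (constant along its height) (perimeter = 2·32·9.000·sin(180°/32) = 56.46 mm); the sphere at (-0.5, -3.5): section is a regular 32-gon, circumradius = √(r²−h²) = √(9²−3.42²) = 8.325 (perimeter = 2·32·8.325·sin(180°/32) = 52.22 mm); Taking the union: the regions partially overlap (shared area 172.82 mm²), so the edge portions inside another operand are dropped and the merged outline is re-measured after clipping — boundary = 61.60 mm; the 11×14.5 cube at (10, 15.5) contributes its full rectangle (perimeter 51.00 mm); Subtracting the remaining from the first: starting from the result so far, the 11×14.5 cube at (10, 15.5) misses the remaining region (no effect) — boundary = 61.60 mm. Overall, the cross-section is a single solid region. Total boundary length (outer) = 61.60 mm.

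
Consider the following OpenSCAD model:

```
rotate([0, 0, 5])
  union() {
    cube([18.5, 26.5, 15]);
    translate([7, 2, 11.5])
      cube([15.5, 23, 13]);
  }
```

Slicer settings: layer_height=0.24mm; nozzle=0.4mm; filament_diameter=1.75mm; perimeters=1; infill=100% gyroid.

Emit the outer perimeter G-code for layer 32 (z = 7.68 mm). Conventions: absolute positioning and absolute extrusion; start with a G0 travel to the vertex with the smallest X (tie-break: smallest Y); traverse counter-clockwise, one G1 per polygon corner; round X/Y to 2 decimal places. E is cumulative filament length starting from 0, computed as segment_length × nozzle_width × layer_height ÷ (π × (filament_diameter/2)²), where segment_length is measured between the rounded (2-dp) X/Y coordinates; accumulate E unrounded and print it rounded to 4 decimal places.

At z = 7.68 mm: the cube (footprint 18.5×26.5) is included at this height; the cube at (7, 2) is not intersected at this z (z outside [11.5, 24.5]); Combining (union): only the 18.5×26.5 cube is present, so the union is just that shape — 1 connected region; (rotated 5° about Z; rotation is an isometry so areas/perimeters/island counts are preserved). The outline is a single polygon with 4 vertices. Extrusion per mm of travel: 0.4 × 0.24 / (π × 0.875²) = 0.039912. Accumulating E over each segment gives final E = 3.5922.

G0 X-2.31 Y26.40 Z7.68
G1 X0.00 Y0.00 E1.0577
G1 X18.43 Y1.61 E1.7961
G1 X16.12 Y28.01 E2.8538
G1 X-2.31 Y26.40 E3.5922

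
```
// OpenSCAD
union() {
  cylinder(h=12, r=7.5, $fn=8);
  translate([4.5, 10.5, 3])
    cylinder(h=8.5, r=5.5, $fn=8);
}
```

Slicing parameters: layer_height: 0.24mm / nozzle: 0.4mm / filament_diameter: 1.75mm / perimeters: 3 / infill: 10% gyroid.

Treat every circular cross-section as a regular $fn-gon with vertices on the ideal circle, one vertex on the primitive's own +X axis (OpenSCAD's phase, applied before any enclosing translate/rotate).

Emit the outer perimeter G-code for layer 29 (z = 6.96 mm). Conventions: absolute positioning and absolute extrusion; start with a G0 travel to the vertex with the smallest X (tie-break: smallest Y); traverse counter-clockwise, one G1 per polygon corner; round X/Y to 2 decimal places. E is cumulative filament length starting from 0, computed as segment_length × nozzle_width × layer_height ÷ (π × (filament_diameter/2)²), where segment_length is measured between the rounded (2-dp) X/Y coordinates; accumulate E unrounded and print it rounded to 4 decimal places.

At z = 6.96 mm: the r=7.5 cylinder gives a regular 8-gon of circumradius 7.5 (constant along its height); the cylinder at (4.5, 10.5): section is a regular 8-gon, circumradius r=5.5; Combining (union): the regions partially overlap (shared area 2.82 mm²), so overlapping operands fuse into one piece — 1 connected region. The outline is a single polygon with 16 vertices. Extrusion per mm of travel: 0.4 × 0.24 / (π × 0.875²) = 0.039912. Accumulating E over each segment gives final E = 2.7269.

G0 X-7.50 Y0.00 Z6.96
G1 X-5.30 Y-5.30 E0.2290
G1 X0.00 Y-7.50 E0.4581
G1 X5.30 Y-5.30 E0.6871
G1 X7.50 Y0.00 E0.9161
G1 X5.30 Y5.30 E1.1452
G1 X5.27 Y5.32 E1.1466
G1 X8.39 Y6.61 E1.2814
G1 X10.00 Y10.50 E1.4494
G1 X8.39 Y14.39 E1.6174
G1 X4.50 Y16.00 E1.7855
G1 X0.61 Y14.39 E1.9535
G1 X-1.00 Y10.50 E2.1215
G1 X0.29 Y7.38 E2.2563
G1 X0.00 Y7.50 E2.2688
G1 X-5.30 Y5.30 E2.4978
G1 X-7.50 Y0.00 E2.7269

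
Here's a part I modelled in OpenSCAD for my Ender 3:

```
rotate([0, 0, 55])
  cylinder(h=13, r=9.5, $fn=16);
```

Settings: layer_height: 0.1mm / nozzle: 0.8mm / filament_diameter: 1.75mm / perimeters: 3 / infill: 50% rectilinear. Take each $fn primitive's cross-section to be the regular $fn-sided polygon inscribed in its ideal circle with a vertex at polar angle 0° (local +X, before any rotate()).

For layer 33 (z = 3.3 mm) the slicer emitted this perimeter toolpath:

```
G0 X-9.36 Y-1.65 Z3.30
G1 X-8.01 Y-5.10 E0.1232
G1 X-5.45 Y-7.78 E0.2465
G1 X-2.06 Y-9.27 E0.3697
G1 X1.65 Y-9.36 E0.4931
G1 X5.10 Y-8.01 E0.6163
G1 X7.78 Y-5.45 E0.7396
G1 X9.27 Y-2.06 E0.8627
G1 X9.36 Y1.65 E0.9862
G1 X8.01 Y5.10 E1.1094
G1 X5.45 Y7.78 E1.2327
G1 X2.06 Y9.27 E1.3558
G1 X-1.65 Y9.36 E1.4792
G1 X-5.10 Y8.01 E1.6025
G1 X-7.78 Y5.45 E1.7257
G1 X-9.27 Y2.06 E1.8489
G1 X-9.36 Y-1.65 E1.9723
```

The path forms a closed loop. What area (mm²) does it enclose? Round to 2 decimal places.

276.23 mm²

Apply the shoelace formula to the sequence of (X, Y) vertices; enclosed area = 276.23 mm².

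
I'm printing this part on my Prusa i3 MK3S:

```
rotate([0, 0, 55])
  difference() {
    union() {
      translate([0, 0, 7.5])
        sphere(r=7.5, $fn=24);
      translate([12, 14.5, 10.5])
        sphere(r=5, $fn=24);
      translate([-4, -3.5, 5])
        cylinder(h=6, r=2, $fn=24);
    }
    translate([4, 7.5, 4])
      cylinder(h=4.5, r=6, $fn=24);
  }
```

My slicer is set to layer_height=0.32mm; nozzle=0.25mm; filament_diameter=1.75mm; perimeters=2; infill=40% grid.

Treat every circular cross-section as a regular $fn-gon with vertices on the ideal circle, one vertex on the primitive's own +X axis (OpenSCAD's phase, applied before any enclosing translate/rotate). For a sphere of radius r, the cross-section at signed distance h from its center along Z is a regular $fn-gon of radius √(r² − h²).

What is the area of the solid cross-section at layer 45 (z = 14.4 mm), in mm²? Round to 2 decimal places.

At z = 14.4 mm: the r=7.5 sphere slices to a regular 24-gon of circumradius 2.939 (√(r²−h²) with h=6.9 from center) (area = (24/2)·2.939²·sin(360°/24) = 26.83 mm²); the r=5 sphere at (12, 14.5) slices to a regular 24-gon of circumradius 3.129 (√(r²−h²) with h=3.9 from center) (area = (24/2)·3.129²·sin(360°/24) = 30.41 mm²); the cylinder at (-4, -3.5) is absent (z outside [5, 11]); Taking the union: the 2 present regions are separate (no shared area or edge), so areas and boundary lengths simply add and each stays a separate island — area = 57.24 mm²; the cylinder at (4, 7.5) is not intersected at this z (z outside [4, 8.5]); Subtracting the remaining from the first: none of the subtracted shapes is present at this height, so the result so far is unchanged — area = 57.24 mm²; (rotated 55° about Z; rotation is an isometry so areas/perimeters/island counts are preserved). Overall, the cross-section has 2 separate islands. Net area = 57.24 mm².

57.24 mm²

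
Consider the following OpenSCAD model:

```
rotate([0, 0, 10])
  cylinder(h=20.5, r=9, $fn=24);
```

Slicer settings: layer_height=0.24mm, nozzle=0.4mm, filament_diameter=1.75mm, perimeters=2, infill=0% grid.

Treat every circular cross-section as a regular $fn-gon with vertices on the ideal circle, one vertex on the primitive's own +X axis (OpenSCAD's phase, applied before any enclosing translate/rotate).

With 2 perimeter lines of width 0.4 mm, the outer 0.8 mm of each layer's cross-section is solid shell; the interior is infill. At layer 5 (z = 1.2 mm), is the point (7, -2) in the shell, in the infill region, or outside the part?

At z = 1.2 mm: the r=9 cylinder gives a regular 24-gon of circumradius 9 (constant along its height); (rotated 10° about Z; rotation is an isometry so areas/perimeters/island counts are preserved). Overall, the cross-section is a single solid region. Undo the 10° rotation: the query point maps to (6.546, -3.185) in the un-rotated model frame. The nearest boundary edge runs (7.79, -4.50)→(8.69, -2.33); distance from the point to it = 1.66 mm. The point is inside the cross-section and 1.66 mm from the nearest boundary — more than the 0.8 mm shell width (2 × 0.4), so it's in the infill interior.

infill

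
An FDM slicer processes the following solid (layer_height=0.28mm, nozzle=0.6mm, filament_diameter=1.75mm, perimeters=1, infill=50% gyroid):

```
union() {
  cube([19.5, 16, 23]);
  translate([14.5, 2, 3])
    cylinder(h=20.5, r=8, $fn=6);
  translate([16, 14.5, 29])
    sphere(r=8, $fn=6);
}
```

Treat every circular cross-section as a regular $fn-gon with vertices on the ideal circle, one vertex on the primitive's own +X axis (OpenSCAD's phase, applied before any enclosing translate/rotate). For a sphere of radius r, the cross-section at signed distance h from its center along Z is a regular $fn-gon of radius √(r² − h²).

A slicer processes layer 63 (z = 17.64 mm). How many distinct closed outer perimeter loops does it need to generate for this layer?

At z = 17.64 mm: the cube is present — its section is the full 19.5×16 rectangle; the r=8 cylinder at (14.5, 2) gives a regular 6-gon of circumradius 8 (constant along its height); the sphere at (16, 14.5) is absent (|z−center|=11.360 > r=8); Merging all regions: the regions partially overlap (shared area 100.19 mm²), so overlapping operands fuse into one piece — 1 connected region. The result has 1 disconnected region.

1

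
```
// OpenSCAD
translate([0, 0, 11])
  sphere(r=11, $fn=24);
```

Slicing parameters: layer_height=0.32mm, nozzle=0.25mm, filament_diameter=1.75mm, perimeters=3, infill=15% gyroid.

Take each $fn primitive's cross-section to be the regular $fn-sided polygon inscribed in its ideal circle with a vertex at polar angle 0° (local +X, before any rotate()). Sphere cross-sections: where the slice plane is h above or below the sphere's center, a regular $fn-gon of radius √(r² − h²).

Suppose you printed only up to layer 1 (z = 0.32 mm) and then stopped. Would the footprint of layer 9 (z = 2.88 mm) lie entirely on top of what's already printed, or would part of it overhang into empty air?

part overhangs

Compare the two slices. At z = 0.32: the r=11 sphere contributes a regular 24-gon of circumradius √(11²−10.68²) = 2.634 (area = (24/2)·2.634²·sin(360°/24) = 21.55 mm²). At z = 2.88: the r=11 sphere slices to a regular 24-gon of circumradius 7.421 (√(r²−h²) with h=8.12 from center) (area = (24/2)·7.421²·sin(360°/24) = 171.02 mm²). Checking containment: at z = 2.88 the cross-section extends beyond the z = 0.32 cross-section by about 149.48 mm².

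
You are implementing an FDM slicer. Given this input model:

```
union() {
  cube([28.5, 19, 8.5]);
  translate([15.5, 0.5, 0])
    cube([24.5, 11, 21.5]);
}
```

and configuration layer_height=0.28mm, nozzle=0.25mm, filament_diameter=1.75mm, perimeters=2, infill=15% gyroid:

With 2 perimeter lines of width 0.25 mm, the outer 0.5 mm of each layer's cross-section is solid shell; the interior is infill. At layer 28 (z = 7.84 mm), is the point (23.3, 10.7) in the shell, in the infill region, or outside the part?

At z = 7.84 mm: the cube is present — its section is the full 28.5×19 rectangle; the cube at (15.5, 0.5) is present — its section is the full 24.5×11 rectangle; Taking the union: the regions partially overlap (shared area 143.00 mm²), so overlapping operands fuse into one piece — 1 connected region. Overall, the cross-section is a single solid region. The nearest boundary edge runs (28.50, 19.00)→(28.50, 11.50); distance from the point to it = 5.26 mm. The point is inside the cross-section and 5.26 mm from the nearest boundary — more than the 0.5 mm shell width (2 × 0.25), so it's in the infill interior.

infill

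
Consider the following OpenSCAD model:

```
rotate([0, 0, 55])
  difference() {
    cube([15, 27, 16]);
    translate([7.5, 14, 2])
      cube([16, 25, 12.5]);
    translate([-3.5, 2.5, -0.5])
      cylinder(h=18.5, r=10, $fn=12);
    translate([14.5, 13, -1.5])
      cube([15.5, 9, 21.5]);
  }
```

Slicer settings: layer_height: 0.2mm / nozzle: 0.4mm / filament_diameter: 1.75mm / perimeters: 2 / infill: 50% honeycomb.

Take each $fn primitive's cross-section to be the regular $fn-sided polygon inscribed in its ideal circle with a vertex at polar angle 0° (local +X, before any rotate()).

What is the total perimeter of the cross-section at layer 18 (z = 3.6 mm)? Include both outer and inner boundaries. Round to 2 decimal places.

81.10 mm

At z = 3.6 mm: the cube is present — its section is the full 15×27 rectangle (perimeter 84.00 mm); the cube at (7.5, 14) is present — its section is the full 16×25 rectangle (perimeter 82.00 mm); the r=10 cylinder at (-3.5, 2.5) contributes a regular 12-gon of circumradius 10 (perimeter = 2·12·10.000·sin(180°/12) = 62.12 mm); the cube at (14.5, 13) (footprint 15.5×9) is included at this height (perimeter 49.00 mm); After the difference (first − rest): starting from the 15×27 cube, the 16×25 cube at (7.5, 14) partially overlaps it — only the 97.50 mm² overlap (of its 400.00 mm²) is removed, clipping the outline; the r=10 cylinder at (-3.5, 2.5) partially overlaps it — only the 57.05 mm² overlap (of its 300.00 mm²) is removed, clipping the outline; the 15.5×9 cube at (14.5, 13) partially overlaps it — only the 0.50 mm² overlap (of its 139.50 mm²) is removed, clipping the outline — boundary = 81.10 mm; (rotated 55° about Z; rotation is an isometry so areas/perimeters/island counts are preserved). Overall, the cross-section is a single solid region. Total boundary length (outer) = 81.10 mm.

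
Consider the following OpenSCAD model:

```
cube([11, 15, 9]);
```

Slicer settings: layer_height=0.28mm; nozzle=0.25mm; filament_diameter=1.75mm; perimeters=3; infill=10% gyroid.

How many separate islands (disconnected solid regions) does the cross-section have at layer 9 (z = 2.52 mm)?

At z = 2.52 mm: the cube is present — its section is the full 11×15 rectangle. Overall, the cross-section is a single solid region. Island count = 1.

1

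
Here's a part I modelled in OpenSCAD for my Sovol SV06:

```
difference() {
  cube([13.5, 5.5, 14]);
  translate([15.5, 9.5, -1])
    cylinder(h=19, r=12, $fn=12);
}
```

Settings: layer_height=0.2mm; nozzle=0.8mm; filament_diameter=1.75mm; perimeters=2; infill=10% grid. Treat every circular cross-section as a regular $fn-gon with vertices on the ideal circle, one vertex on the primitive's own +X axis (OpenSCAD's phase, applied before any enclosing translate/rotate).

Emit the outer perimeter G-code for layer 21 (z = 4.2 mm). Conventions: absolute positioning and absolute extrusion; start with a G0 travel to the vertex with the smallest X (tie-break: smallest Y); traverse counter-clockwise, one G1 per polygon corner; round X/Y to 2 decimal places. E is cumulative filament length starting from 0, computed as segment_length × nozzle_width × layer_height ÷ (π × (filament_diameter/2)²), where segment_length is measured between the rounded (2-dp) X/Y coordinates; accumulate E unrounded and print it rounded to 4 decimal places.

At z = 4.2 mm: the cube is present — its section is the full 13.5×5.5 rectangle; the r=12 cylinder at (15.5, 9.5) gives a regular 12-gon of circumradius 12 (constant along its height); After the difference (first − rest): starting from the 13.5×5.5 cube, the r=12 cylinder at (15.5, 9.5) partially overlaps it — only the 40.57 mm² overlap (of its 432.00 mm²) is removed, clipping the outline — 1 connected region. The outline is a single polygon with 5 vertices. Extrusion per mm of travel: 0.8 × 0.2 / (π × 0.875²) = 0.066520. Accumulating E over each segment gives final E = 1.7097.

G0 X0.00 Y0.00 Z4.20
G1 X8.61 Y0.00 E0.5727
G1 X5.11 Y3.50 E0.9020
G1 X4.57 Y5.50 E1.0398
G1 X0.00 Y5.50 E1.3438
G1 X0.00 Y0.00 E1.7097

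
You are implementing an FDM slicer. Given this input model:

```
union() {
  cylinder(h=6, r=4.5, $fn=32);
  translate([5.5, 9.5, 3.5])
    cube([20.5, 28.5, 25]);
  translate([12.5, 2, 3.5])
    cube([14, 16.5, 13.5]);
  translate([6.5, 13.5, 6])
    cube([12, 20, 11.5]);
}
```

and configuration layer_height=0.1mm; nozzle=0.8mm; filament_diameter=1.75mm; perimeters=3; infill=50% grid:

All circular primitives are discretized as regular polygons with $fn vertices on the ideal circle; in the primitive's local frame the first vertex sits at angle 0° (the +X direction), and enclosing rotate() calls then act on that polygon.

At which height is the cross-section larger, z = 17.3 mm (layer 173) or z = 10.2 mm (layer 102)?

Layer 173 (z = 17.3): the cylinder does not reach this height (z outside [0, 6]); the 20.5×28.5 cube at (5.5, 9.5) contributes its full rectangle (area 584.25 mm²); the cube at (12.5, 2) does not reach this height (z outside [3.5, 17]); the cube at (6.5, 13.5) is present — its section is the full 12×20 rectangle (area 240.00 mm²); Combining (union): the 12×20 cube at (6.5, 13.5) lies entirely inside the 20.5×28.5 cube at (5.5, 9.5), so the union is just the 20.5×28.5 cube at (5.5, 9.5) — area = 584.25 mm². So its area = 584.25 mm². Layer 102 (z = 10.2): the cylinder does not reach this height (z outside [0, 6]); the 20.5×28.5 cube at (5.5, 9.5) contributes its full rectangle (area 584.25 mm²); the 14×16.5 cube at (12.5, 2) contributes its full rectangle (area 231.00 mm²); the cube at (6.5, 13.5) (footprint 12×20) is included at this height (area 240.00 mm²); Combining (union): the regions partially overlap — summed areas 1055.25 mm² minus the doubly-counted overlap 361.50 mm² gives 693.75 mm² — area = 693.75 mm². So its area = 693.75 mm². Layer 102 is larger (693.75 vs 584.25 mm²).

layer 102 (z = 10.2 mm)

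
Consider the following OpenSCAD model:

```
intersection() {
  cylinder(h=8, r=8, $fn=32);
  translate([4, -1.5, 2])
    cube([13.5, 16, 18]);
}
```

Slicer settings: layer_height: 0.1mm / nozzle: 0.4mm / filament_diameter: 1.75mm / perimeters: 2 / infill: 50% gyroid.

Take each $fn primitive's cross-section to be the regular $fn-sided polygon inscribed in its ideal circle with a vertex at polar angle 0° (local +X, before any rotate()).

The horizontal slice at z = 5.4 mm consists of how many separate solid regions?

1

At z = 5.4 mm: the cylinder: section is a regular 32-gon, circumradius r=8; the cube at (4, -1.5) (footprint 13.5×16) is included at this height; After intersecting: the 13.5×16 cube at (4, -1.5) partially overlaps the r=8 cylinder; clipping to the common part keeps 25.33 mm² — 1 connected region. The result has 1 disconnected region.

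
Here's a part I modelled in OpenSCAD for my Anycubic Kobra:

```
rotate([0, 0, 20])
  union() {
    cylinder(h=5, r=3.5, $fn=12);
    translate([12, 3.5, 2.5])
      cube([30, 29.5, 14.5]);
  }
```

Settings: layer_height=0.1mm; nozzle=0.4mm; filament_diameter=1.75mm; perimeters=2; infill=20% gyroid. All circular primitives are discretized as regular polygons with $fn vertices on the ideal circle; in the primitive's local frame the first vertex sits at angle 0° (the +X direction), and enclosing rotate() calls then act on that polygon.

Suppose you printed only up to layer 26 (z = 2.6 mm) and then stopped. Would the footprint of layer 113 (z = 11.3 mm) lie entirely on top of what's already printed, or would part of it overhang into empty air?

Compare the two slices. At z = 2.6: the r=3.5 cylinder gives a regular 12-gon of circumradius 3.5 (constant along its height) (area = (12/2)·3.500²·sin(360°/12) = 36.75 mm²); the 30×29.5 cube at (12, 3.5) contributes its full rectangle (area 885.00 mm²); Combining (union): the 2 present regions are separate (no shared area or edge), so areas and boundary lengths simply add and each stays a separate island — area = 921.75 mm²; (whole slice rotated 20° about Z — lengths, areas and connectivity unchanged). At z = 11.3: the cylinder is not intersected at this z (z outside [0, 5]); the 30×29.5 cube at (12, 3.5) contributes its full rectangle (area 885.00 mm²); Merging all regions: only the 30×29.5 cube at (12, 3.5) is present, so the union is just that shape — area = 885.00 mm²; (whole slice rotated 20° about Z — lengths, areas and connectivity unchanged). Checking containment: the cross-section at z = 11.3 is a subset of the cross-section at z = 2.6.

entirely on top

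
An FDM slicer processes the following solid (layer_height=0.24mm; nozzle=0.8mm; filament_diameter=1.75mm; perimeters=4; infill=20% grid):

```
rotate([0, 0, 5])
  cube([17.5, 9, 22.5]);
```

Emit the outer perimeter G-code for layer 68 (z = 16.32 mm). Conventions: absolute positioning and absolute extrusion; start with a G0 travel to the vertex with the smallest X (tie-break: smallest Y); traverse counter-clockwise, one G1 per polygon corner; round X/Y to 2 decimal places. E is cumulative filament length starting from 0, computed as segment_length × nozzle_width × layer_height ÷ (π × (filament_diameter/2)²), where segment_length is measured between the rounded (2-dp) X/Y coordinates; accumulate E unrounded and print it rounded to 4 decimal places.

At z = 16.32 mm: the cube is present — its section is the full 17.5×9 rectangle; (rotated 5° about Z; rotation is an isometry so areas/perimeters/island counts are preserved). The outline is a single polygon with 4 vertices. Extrusion per mm of travel: 0.8 × 0.24 / (π × 0.875²) = 0.079824. Accumulating E over each segment gives final E = 4.2300.

G0 X-0.78 Y8.97 Z16.32
G1 X0.00 Y0.00 E0.7187
G1 X17.43 Y1.53 E2.1154
G1 X16.65 Y10.49 E2.8333
G1 X-0.78 Y8.97 E4.2300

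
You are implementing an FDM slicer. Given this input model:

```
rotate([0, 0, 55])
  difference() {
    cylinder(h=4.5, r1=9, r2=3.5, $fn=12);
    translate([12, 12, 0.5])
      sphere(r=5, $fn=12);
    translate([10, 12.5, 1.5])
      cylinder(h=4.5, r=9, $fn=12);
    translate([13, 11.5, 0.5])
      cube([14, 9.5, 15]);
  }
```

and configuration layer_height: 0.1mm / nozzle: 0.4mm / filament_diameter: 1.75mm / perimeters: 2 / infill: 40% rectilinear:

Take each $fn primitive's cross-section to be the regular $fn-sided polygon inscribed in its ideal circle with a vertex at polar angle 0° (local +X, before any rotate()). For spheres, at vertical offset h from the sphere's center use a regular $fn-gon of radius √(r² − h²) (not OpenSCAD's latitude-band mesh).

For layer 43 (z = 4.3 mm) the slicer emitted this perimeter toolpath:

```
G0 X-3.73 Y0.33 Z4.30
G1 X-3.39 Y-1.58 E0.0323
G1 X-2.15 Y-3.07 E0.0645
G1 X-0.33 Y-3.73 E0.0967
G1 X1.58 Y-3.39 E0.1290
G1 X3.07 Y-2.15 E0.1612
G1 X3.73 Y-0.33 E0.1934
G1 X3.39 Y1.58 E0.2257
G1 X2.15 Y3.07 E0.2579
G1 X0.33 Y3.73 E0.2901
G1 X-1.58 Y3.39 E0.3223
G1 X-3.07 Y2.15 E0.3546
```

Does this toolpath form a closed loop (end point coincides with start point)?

no

Start point (G0): (-3.73, 0.33). End point (last G1): the path does not return to the start — open.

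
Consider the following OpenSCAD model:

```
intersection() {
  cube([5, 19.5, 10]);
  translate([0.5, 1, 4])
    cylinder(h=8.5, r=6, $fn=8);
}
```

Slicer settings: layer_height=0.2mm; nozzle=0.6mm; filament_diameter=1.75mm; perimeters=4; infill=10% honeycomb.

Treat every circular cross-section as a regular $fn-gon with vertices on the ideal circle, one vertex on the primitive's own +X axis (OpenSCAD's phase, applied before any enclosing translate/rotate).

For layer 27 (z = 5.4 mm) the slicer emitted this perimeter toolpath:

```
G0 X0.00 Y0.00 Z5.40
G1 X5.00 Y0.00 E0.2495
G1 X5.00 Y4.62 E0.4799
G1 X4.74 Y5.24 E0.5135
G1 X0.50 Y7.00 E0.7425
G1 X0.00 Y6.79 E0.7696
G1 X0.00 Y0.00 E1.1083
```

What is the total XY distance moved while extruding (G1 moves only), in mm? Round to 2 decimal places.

Sum the Euclidean lengths of each G1 segment: total = 22.22 mm.

22.22 mm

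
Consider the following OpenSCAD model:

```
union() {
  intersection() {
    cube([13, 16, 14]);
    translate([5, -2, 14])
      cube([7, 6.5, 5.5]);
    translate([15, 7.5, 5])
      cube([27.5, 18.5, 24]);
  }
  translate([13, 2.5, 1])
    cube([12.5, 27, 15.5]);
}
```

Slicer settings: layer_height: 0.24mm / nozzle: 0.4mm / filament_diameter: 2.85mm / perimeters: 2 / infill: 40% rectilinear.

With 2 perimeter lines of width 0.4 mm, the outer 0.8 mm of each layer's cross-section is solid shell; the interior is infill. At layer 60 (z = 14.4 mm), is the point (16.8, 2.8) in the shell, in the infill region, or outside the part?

shell

At z = 14.4 mm: the cube is not intersected at this z (z outside [0, 14]); the cube at (5, -2) is present — its section is the full 7×6.5 rectangle; the cube at (15, 7.5) is present — its section is the full 27.5×18.5 rectangle; Keeping only the common overlap: at least one operand is absent at this height, so nothing remains; the 12.5×27 cube at (13, 2.5) contributes its full rectangle; Combining (union): only the 12.5×27 cube at (13, 2.5) is present, so the union is just that shape — 1 connected region. Overall, the cross-section is a single solid region. The nearest boundary edge runs (13.00, 2.50)→(25.50, 2.50); distance from the point to it = 0.30 mm. The point is inside the cross-section, 0.30 mm from the nearest boundary — within the 0.8 mm shell band (2 × 0.4).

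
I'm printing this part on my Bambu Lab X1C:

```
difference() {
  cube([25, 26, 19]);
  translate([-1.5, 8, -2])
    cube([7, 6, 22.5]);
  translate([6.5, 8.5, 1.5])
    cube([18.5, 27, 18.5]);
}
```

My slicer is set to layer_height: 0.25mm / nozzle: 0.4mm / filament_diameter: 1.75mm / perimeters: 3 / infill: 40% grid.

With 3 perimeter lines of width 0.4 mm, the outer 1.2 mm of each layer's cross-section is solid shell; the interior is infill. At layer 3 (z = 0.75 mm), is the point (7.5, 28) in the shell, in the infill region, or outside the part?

outside

At z = 0.75 mm: the cube is present — its section is the full 25×26 rectangle; the cube at (-1.5, 8) is present — its section is the full 7×6 rectangle; the cube at (6.5, 8.5) is not intersected at this z (z outside [1.5, 20]); Subtracting the remaining from the first: starting from the 25×26 cube, the 7×6 cube at (-1.5, 8) partially overlaps it — only the 33.00 mm² overlap (of its 42.00 mm²) is removed, clipping the outline — 1 connected region. Overall, the cross-section is a single solid region. The nearest boundary edge runs (0.00, 26.00)→(25.00, 26.00); distance from the point to it = 2.00 mm. The point is not inside any of the regions above, so it lies outside the cross-section (2.00 mm from the nearest boundary).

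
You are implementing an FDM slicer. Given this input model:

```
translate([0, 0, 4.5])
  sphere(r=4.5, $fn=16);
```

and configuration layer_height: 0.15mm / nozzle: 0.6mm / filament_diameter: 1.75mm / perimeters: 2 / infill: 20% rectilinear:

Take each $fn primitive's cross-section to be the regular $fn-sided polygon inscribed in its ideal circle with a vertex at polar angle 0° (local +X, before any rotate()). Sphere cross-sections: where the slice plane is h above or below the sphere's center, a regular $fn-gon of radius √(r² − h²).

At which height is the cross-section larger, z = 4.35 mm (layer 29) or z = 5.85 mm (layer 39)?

layer 29 (z = 4.35 mm)

Layer 29 (z = 4.35): the sphere: section is a regular 16-gon, circumradius = √(r²−h²) = √(4.5²−0.15²) = 4.497 (area = (16/2)·4.497²·sin(360°/16) = 61.93 mm²). So its area = 61.93 mm². Layer 39 (z = 5.85): the sphere: section is a regular 16-gon, circumradius = √(r²−h²) = √(4.5²−1.35²) = 4.293 (area = (16/2)·4.293²·sin(360°/16) = 56.42 mm²). So its area = 56.42 mm². Layer 29 is larger (61.93 vs 56.42 mm²).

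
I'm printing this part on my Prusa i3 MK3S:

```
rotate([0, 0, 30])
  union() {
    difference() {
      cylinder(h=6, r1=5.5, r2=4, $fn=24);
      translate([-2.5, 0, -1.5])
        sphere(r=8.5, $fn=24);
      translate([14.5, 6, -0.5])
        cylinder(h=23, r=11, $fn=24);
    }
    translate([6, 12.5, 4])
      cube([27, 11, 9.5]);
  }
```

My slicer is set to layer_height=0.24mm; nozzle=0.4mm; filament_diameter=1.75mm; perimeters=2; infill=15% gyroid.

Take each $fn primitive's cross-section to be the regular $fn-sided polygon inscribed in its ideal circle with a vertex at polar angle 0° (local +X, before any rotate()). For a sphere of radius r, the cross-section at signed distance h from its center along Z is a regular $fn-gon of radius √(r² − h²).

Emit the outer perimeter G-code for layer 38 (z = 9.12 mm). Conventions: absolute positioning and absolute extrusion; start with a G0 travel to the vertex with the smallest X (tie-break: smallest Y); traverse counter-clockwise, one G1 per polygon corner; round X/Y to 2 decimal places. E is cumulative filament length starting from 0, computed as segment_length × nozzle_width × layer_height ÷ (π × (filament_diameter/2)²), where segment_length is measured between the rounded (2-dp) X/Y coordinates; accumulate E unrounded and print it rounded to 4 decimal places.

At z = 9.12 mm: the cone is absent (z outside [0, 6]); the sphere at (-2.5, 0) is absent (|z−center|=10.620 > r=8.5); the cylinder at (14.5, 6): section is a regular 24-gon, circumradius r=11; Taking the first minus the rest: the first operand is absent here, so nothing remains; the cube at (6, 12.5) (footprint 27×11) is included at this height; Combining (union): only the 27×11 cube at (6, 12.5) is present, so the union is just that shape — 1 connected region; (rotated 30° about Z; rotation is an isometry so areas/perimeters/island counts are preserved). The outline is a single polygon with 4 vertices. Extrusion per mm of travel: 0.4 × 0.24 / (π × 0.875²) = 0.039912. Accumulating E over each segment gives final E = 3.0327.

G0 X-6.55 Y23.35 Z9.12
G1 X-1.05 Y13.83 E0.4388
G1 X22.33 Y27.33 E1.5164
G1 X16.83 Y36.85 E1.9552
G1 X-6.55 Y23.35 E3.0327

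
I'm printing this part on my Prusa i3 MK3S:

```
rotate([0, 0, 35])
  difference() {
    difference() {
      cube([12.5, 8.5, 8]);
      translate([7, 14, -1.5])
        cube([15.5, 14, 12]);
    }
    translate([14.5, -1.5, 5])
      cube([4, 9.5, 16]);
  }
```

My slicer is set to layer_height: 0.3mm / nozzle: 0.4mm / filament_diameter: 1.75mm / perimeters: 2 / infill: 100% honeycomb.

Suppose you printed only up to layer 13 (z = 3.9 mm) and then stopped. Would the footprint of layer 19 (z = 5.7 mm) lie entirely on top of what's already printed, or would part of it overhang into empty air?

entirely on top

Compare the two slices. At z = 3.9: the cube (footprint 12.5×8.5) is included at this height (area 106.25 mm²); the cube at (7, 14) (footprint 15.5×14) is included at this height (area 217.00 mm²); Taking the first minus the rest: starting from the 12.5×8.5 cube (106.25 mm²), the 15.5×14 cube at (7, 14) misses the remaining region (no effect) — area = 106.25 mm²; the cube at (14.5, -1.5) is absent (z outside [5, 21]); Subtracting the remaining from the first: none of the subtracted shapes is present at this height, so that combined region is unchanged — area = 106.25 mm²; (rotated 35° about Z; rotation is an isometry so areas/perimeters/island counts are preserved). At z = 5.7: the 12.5×8.5 cube contributes its full rectangle (area 106.25 mm²); the 15.5×14 cube at (7, 14) contributes its full rectangle (area 217.00 mm²); After the difference (first − rest): starting from the 12.5×8.5 cube (106.25 mm²), the 15.5×14 cube at (7, 14) misses the remaining region (no effect) — area = 106.25 mm²; the cube at (14.5, -1.5) (footprint 4×9.5) is included at this height (area 38.00 mm²); Subtracting the remaining from the first: starting from the result so far (106.25 mm²), the 4×9.5 cube at (14.5, -1.5) misses the remaining region (no effect) — area = 106.25 mm²; (whole slice rotated 35° about Z — lengths, areas and connectivity unchanged). Checking containment: the cross-section at z = 5.7 is a subset of the cross-section at z = 3.9.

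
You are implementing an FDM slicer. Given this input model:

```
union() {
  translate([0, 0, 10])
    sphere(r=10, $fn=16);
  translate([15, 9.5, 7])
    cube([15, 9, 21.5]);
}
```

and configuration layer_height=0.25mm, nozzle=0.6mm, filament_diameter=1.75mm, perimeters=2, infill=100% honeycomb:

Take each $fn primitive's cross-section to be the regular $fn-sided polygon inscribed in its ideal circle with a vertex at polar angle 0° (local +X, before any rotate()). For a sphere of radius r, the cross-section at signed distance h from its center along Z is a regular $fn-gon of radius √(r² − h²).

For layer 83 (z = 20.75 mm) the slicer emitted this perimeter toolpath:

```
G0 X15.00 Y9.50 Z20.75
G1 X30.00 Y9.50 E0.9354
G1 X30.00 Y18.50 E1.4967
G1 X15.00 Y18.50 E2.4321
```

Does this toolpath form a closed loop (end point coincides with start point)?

no

Start point (G0): (15.00, 9.50). End point (last G1): the path does not return to the start — open.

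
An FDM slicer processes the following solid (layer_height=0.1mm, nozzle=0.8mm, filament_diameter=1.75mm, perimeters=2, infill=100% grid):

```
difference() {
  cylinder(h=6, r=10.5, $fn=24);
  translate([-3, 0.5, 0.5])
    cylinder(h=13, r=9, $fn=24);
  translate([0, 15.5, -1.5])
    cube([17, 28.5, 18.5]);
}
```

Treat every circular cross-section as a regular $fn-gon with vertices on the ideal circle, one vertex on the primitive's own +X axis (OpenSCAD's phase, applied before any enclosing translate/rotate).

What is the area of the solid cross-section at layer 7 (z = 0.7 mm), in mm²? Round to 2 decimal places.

111.48 mm²

At z = 0.7 mm: the cylinder: section is a regular 24-gon, circumradius r=10.5 (area = (24/2)·10.500²·sin(360°/24) = 342.42 mm²); the r=9 cylinder at (-3, 0.5) contributes a regular 24-gon of circumradius 9 (area = (24/2)·9.000²·sin(360°/24) = 251.57 mm²); the cube at (0, 15.5) is present — its section is the full 17×28.5 rectangle (area 484.50 mm²); After the difference (first − rest): starting from the r=10.5 cylinder (342.42 mm²), the r=9 cylinder at (-3, 0.5) partially overlaps it — only the 230.94 mm² overlap (of its 251.57 mm²) is removed, clipping the outline; the 17×28.5 cube at (0, 15.5) misses the remaining region (no effect) — area = 111.48 mm². Overall, the cross-section is a single solid region. Net area = 111.48 mm².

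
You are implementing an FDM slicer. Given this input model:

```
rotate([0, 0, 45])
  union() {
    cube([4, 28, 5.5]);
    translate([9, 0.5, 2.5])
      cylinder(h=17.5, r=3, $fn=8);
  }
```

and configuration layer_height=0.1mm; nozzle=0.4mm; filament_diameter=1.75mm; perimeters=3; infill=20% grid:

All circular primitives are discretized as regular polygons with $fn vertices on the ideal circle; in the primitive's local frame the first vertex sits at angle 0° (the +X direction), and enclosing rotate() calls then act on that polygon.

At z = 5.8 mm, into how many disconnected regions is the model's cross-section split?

1

At z = 5.8 mm: the cube does not reach this height (z outside [0, 5.5]); the r=3 cylinder at (9, 0.5) gives a regular 8-gon of circumradius 3 (constant along its height); Taking the union: only the r=3 cylinder at (9, 0.5) is present, so the union is just that shape — 1 connected region; (whole slice rotated 45° about Z — lengths, areas and connectivity unchanged). The result has 1 disconnected region.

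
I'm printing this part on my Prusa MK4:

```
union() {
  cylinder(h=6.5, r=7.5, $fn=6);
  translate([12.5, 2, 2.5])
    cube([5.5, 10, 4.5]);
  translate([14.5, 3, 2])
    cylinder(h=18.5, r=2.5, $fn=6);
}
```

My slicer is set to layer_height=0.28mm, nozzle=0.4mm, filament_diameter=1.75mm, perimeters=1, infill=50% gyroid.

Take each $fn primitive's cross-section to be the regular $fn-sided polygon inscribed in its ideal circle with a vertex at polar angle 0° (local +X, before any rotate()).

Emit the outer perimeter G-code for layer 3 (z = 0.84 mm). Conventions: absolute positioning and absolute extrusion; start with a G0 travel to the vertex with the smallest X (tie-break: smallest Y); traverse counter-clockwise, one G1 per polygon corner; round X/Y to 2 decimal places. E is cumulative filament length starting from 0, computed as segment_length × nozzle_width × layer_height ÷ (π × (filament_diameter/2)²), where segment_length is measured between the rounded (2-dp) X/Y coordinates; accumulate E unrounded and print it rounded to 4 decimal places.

G0 X-7.50 Y0.00 Z0.84
G1 X-3.75 Y-6.50 E0.3494
G1 X3.75 Y-6.50 E0.6987
G1 X7.50 Y0.00 E1.0481
G1 X3.75 Y6.50 E1.3975
G1 X-3.75 Y6.50 E1.7467
G1 X-7.50 Y0.00 E2.0962

At z = 0.84 mm: the r=7.5 cylinder contributes a regular 6-gon of circumradius 7.5; the cube at (12.5, 2) is not intersected at this z (z outside [2.5, 7]); the cylinder at (14.5, 3) does not reach this height (z outside [2, 20.5]); Taking the union: only the r=7.5 cylinder is present, so the union is just that shape — 1 connected region. The outline is a single polygon with 6 vertices. Extrusion per mm of travel: 0.4 × 0.28 / (π × 0.875²) = 0.046564. Accumulating E over each segment gives final E = 2.0962.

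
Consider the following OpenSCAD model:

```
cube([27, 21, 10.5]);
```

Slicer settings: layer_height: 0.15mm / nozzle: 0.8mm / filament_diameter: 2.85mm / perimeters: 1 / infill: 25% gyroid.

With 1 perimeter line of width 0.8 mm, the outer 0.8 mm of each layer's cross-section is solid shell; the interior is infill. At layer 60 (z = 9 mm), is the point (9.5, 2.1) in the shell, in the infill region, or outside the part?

At z = 9 mm: the cube (footprint 27×21) is included at this height. Overall, the cross-section is a single solid region. The nearest boundary edge runs (0.00, 0.00)→(27.00, 0.00); distance from the point to it = 2.10 mm. The point is inside the cross-section and 2.10 mm from the nearest boundary — more than the 0.8 mm shell width (1 × 0.8), so it's in the infill interior.

infill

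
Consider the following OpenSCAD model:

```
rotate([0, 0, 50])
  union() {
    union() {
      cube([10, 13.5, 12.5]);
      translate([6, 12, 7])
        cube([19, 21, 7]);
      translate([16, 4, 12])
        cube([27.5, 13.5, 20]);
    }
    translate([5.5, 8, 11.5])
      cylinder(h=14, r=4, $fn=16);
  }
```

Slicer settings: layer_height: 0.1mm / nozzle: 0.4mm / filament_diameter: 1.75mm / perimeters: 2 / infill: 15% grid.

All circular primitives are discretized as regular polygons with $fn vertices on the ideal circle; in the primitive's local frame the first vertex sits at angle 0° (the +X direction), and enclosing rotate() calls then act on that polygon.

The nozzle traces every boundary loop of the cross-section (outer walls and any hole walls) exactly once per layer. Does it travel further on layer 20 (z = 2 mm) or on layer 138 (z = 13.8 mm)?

layer 138 (z = 13.8 mm)

Layer 20 (z = 2): the 10×13.5 cube contributes its full rectangle (perimeter 47.00 mm); the cube at (6, 12) does not reach this height (z outside [7, 14]); the cube at (16, 4) is not intersected at this z (z outside [12, 32]); Combining (union): only the 10×13.5 cube is present, so the union is just that shape — boundary = 47.00 mm; the cylinder at (5.5, 8) does not reach this height (z outside [11.5, 25.5]); Taking the union: only that combined region is present, so the union is just that shape — boundary = 47.00 mm; (rotated 50° about Z; rotation is an isometry so areas/perimeters/island counts are preserved). So its perimeter = 47.00 mm. Layer 138 (z = 13.8): the cube is absent (z outside [0, 12.5]); the cube at (6, 12) is present — its section is the full 19×21 rectangle (perimeter 80.00 mm); the cube at (16, 4) is present — its section is the full 27.5×13.5 rectangle (perimeter 82.00 mm); Taking the union: the regions partially overlap (shared area 49.50 mm²), so the edge portions inside another operand are dropped and the merged outline is re-measured after clipping — boundary = 133.00 mm; the cylinder at (5.5, 8): section is a regular 16-gon, circumradius r=4 (perimeter = 2·16·4.000·sin(180°/16) = 24.97 mm); Taking the union: the 2 present regions are separate (no shared area or edge), so areas and boundary lengths simply add and each stays a separate island — boundary = 157.97 mm; (whole slice rotated 50° about Z — lengths, areas and connectivity unchanged). So its perimeter = 157.97 mm. Layer 138 is larger (157.97 vs 47.00 mm).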